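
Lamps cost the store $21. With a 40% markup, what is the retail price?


Calculate the markup amount:
40% of $21 = $8.40
Add to cost:
$21 + $8.40 = $29.40

$29.40


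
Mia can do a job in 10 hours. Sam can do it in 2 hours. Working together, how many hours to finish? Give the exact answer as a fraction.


Mia's rate: 1/10 of the job per hour
Sam's rate: 1/2 of the job per hour
Combined rate: 1/10 + 1/2 = 3/5 per hour
Time = 1 / (3/5) = 5/3 hours (≈ 1.67 hours)

5/3 hours


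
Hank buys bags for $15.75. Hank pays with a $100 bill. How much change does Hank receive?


Start with the amount paid:
$100
Subtract the price:
$100 - $15.75 = $84.25

$84.25


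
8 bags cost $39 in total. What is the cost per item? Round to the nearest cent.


Total cost: $39
Number of items: 8
Unit price: $39 / 8 = $4.875 ≈ $4.88

$4.88


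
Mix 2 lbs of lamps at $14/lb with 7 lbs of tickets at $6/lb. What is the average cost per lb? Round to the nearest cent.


Cost of lamps:
2 x $14 = $28
Cost of tickets:
7 x $6 = $42
Total cost: $28 + $42 = $70
Total weight: 9 lbs
Average: $70 / 9 = $7.7777... ≈ $7.78/lb

$7.78/lb


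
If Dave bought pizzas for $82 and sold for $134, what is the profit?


Selling price = $134
Cost price = $82
Profit = selling price - cost price:
Profit = $134 - $82 = $52

$52


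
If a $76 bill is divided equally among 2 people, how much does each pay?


Total bill: $76
Number of people: 2
Each pays: $76 / 2 = $38

$38


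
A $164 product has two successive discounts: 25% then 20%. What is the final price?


First discount:
25% of $164 = $41
Price after first discount:
$164 - $41 = $123
Second discount:
20% of $123 = $24.60
Final price:
$123 - $24.60 = $98.40

$98.40


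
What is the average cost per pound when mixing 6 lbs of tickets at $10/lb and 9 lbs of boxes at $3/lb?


Cost of tickets:
6 x $10 = $60
Cost of boxes:
9 x $3 = $27
Total cost: $60 + $27 = $87
Total weight: 15 lbs
Average: $87 / 15 = $5.80/lb

$5.80/lb


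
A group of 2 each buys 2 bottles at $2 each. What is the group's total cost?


Cost per person:
2 x $2 = $4
Group total:
2 x $4 = $8

$8


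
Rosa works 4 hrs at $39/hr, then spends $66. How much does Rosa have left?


Calculate earnings:
4 x $39 = $156
Subtract spending:
$156 - $66 = $90

$90


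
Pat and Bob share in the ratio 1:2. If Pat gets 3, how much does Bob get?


Find the multiplier:
3 / 1 = 3
Apply to Bob's share:
2 x 3 = 6

6


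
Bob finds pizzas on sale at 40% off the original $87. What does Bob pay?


Calculate the discount amount:
40% of $87 = $34.80
Subtract from original:
$87 - $34.80 = $52.20

$52.20


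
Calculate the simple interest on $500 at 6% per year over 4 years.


Use the formula I = P x R x T / 100
P x R x T = 500 x 6 x 4 = 12000
I = 12000 / 100 = $120

$120


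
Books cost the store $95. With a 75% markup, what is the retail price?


Calculate the markup amount:
75% of $95 = $71.25
Add to cost:
$95 + $71.25 = $166.25

$166.25


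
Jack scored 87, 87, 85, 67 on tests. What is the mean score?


Add the scores:
87 + 87 + 85 + 67 = 326
Divide by the number of tests:
326 / 4 = 81.5

81.5


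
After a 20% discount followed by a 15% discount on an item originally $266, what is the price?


First discount:
20% of $266 = $53.20
Price after first discount:
$266 - $53.20 = $212.80
Second discount:
15% of $212.80 = $31.92
Final price:
$212.80 - $31.92 = $180.88

$180.88


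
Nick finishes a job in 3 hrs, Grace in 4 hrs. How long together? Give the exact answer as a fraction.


Nick's rate: 1/3 of the job per hour
Grace's rate: 1/4 of the job per hour
Combined rate: 1/3 + 1/4 = 7/12 per hour
Time = 1 / (7/12) = 12/7 hours (≈ 1.71 hours)

12/7 hours


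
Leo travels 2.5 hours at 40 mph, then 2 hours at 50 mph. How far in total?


Leg 1 distance:
40 x 2.5 = 100 miles
Leg 2 distance:
50 x 2 = 100 miles
Total distance:
100 + 100 = 200 miles

200 miles


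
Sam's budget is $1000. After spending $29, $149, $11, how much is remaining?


Add up expenses:
$29 + $149 + $11 = $189
Subtract from budget:
$1000 - $189 = $811

$811


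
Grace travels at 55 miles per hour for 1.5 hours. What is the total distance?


Use the formula: distance = speed x time
Speed = 55 mph, Time = 1.5 hours
55 x 1.5 = 82.5 miles

82.5 miles


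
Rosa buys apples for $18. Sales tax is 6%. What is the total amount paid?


Calculate the tax:
6% of $18 = $1.08
Add tax to price:
$18 + $1.08 = $19.08

$19.08


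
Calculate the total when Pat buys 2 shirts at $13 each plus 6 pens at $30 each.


Cost of shirts:
2 x $13 = $26
Cost of pens:
6 x $30 = $180
Add both:
$26 + $180 = $206

$206


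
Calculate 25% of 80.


Convert percentage to decimal:
25% = 0.25
Multiply:
80 x 0.25 = 20

20


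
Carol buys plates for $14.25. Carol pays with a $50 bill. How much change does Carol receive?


Start with the amount paid:
$50
Subtract the price:
$50 - $14.25 = $35.75

$35.75


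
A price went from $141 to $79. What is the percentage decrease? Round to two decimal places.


Find the absolute change:
|79 - 141| = 62
Divide by original and multiply by 100:
62 / 141 x 100 = 43.9716...% ≈ 43.97%

43.97%


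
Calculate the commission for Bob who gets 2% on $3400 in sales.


Convert rate to decimal:
2% = 0.02
Multiply by sales:
$3400 x 0.02 = $68

$68


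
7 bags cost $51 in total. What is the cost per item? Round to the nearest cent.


Total cost: $51
Number of items: 7
Unit price: $51 / 7 = $7.2857... ≈ $7.29

$7.29


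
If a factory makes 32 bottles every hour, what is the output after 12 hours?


Production rate: 32 bottles per hour
Time: 12 hours
Total: 32 x 12 = 384 bottles

384 bottles


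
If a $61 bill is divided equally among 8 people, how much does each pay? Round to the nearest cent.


Total bill: $61
Number of people: 8
Each pays: $61 / 8 = $7.625 ≈ $7.63

$7.63


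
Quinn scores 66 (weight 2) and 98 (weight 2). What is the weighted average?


Weighted sum:
2 x 66 + 2 x 98 = 328
Total weight:
2 + 2 = 4
Weighted average:
328 / 4 = 82

82


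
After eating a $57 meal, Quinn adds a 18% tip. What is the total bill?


Calculate the tip:
18% of $57 = $10.26
Add tip to meal cost:
$57 + $10.26 = $67.26

$67.26


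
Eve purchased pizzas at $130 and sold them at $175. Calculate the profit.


Selling price = $175
Cost price = $130
Profit = selling price - cost price:
Profit = $175 - $130 = $45

$45


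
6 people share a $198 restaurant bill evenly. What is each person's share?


Total bill: $198
Number of people: 6
Each pays: $198 / 6 = $33

$33


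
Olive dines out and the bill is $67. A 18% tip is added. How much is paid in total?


Calculate the tip:
18% of $67 = $12.06
Add tip to meal cost:
$67 + $12.06 = $79.06

$79.06


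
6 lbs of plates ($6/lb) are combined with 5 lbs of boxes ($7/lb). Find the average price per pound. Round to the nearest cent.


Cost of plates:
6 x $6 = $36
Cost of boxes:
5 x $7 = $35
Total cost: $36 + $35 = $71
Total weight: 11 lbs
Average: $71 / 11 = $6.4545... ≈ $6.45/lb

$6.45/lb


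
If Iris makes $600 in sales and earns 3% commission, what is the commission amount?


Convert rate to decimal:
3% = 0.03
Multiply by sales:
$600 x 0.03 = $18

$18


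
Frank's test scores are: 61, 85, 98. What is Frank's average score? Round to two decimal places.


Add the scores:
61 + 85 + 98 = 244
Divide by the number of tests:
244 / 3 = 81.3333... ≈ 81.33

81.33


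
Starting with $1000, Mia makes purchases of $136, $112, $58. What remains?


Add up expenses:
$136 + $112 + $58 = $306
Subtract from budget:
$1000 - $306 = $694

$694


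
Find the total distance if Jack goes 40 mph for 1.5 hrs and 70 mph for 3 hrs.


Leg 1 distance:
40 x 1.5 = 60 miles
Leg 2 distance:
70 x 3 = 210 miles
Total distance:
60 + 210 = 270 miles

270 miles


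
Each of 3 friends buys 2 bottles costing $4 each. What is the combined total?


Cost per person:
2 x $4 = $8
Group total:
3 x $8 = $24

$24


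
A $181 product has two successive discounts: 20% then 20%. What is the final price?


First discount:
20% of $181 = $36.20
Price after first discount:
$181 - $36.20 = $144.80
Second discount:
20% of $144.80 = $28.96
Final price:
$144.80 - $28.96 = $115.84

$115.84


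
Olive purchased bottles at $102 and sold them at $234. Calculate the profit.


Selling price = $234
Cost price = $102
Profit = selling price - cost price:
Profit = $234 - $102 = $132

$132


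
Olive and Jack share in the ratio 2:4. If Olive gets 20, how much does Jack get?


Find the multiplier:
20 / 2 = 10
Apply to Jack's share:
4 x 10 = 40

40


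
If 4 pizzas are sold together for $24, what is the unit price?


Total cost: $24
Number of items: 4
Unit price: $24 / 4 = $6

$6


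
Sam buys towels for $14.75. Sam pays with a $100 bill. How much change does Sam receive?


Start with the amount paid:
$100
Subtract the price:
$100 - $14.75 = $85.25

$85.25


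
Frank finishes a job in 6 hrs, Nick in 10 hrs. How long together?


Frank's rate: 1/6 of the job per hour
Nick's rate: 1/10 of the job per hour
Combined rate: 1/6 + 1/10 = 4/15 per hour
Time = 1 / (4/15) = 15/4 = 3.75 hours

3.75 hours


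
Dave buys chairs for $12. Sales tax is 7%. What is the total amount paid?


Calculate the tax:
7% of $12 = $0.84
Add tax to price:
$12 + $0.84 = $12.84

$12.84


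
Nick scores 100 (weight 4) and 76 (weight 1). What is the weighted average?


Weighted sum:
4 x 100 + 1 x 76 = 476
Total weight:
4 + 1 = 5
Weighted average:
476 / 5 = 95.2

95.2


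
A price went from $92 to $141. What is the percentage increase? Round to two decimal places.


Find the absolute change:
|141 - 92| = 49
Divide by original and multiply by 100:
49 / 92 x 100 = 53.2608...% ≈ 53.26%

53.26%


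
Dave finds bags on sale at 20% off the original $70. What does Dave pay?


Calculate the discount amount:
20% of $70 = $14
Subtract from original:
$70 - $14 = $56

$56


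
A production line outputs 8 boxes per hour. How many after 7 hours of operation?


Production rate: 8 boxes per hour
Time: 7 hours
Total: 8 x 7 = 56 boxes

56 boxes


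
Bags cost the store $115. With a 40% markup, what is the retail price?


Calculate the markup amount:
40% of $115 = $46
Add to cost:
$115 + $46 = $161

$161


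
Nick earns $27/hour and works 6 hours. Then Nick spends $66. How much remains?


Calculate earnings:
6 x $27 = $162
Subtract spending:
$162 - $66 = $96

$96


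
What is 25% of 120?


Convert percentage to decimal:
25% = 0.25
Multiply:
120 x 0.25 = 30

30


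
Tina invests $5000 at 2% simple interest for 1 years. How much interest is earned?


Use the formula I = P x R x T / 100
P x R x T = 5000 x 2 x 1 = 10000
I = 10000 / 100 = $100

$100


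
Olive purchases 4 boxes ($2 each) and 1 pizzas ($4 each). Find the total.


Cost of boxes:
4 x $2 = $8
Cost of pizzas:
1 x $4 = $4
Add both:
$8 + $4 = $12

$12


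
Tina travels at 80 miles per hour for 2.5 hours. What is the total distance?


Use the formula: distance = speed x time
Speed = 80 mph, Time = 2.5 hours
80 x 2.5 = 200 miles

200 miles


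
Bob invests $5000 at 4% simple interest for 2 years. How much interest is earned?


Use the formula I = P x R x T / 100
P x R x T = 5000 x 4 x 2 = 40000
I = 40000 / 100 = $400

$400


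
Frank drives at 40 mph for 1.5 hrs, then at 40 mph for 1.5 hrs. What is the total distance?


Leg 1 distance:
40 x 1.5 = 60 miles
Leg 2 distance:
40 x 1.5 = 60 miles
Total distance:
60 + 60 = 120 miles

120 miles


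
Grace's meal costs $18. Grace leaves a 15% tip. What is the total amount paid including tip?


Calculate the tip:
15% of $18 = $2.70
Add tip to meal cost:
$18 + $2.70 = $20.70

$20.70


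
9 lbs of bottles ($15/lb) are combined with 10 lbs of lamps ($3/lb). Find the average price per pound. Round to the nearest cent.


Cost of bottles:
9 x $15 = $135
Cost of lamps:
10 x $3 = $30
Total cost: $135 + $30 = $165
Total weight: 19 lbs
Average: $165 / 19 = $8.6842... ≈ $8.68/lb

$8.68/lb


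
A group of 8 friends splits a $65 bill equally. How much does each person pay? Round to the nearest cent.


Total bill: $65
Number of people: 8
Each pays: $65 / 8 = $8.125 ≈ $8.13

$8.13


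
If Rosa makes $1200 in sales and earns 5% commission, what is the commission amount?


Convert rate to decimal:
5% = 0.05
Multiply by sales:
$1200 x 0.05 = $60

$60


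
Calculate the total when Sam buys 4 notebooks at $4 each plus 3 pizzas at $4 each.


Cost of notebooks:
4 x $4 = $16
Cost of pizzas:
3 x $4 = $12
Add both:
$16 + $12 = $28

$28


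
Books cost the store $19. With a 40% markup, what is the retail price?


Calculate the markup amount:
40% of $19 = $7.60
Add to cost:
$19 + $7.60 = $26.60

$26.60


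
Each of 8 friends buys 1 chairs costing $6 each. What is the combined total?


Cost per person:
1 x $6 = $6
Group total:
8 x $6 = $48

$48


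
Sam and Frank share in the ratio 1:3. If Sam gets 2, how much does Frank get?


Find the multiplier:
2 / 1 = 2
Apply to Frank's share:
3 x 2 = 6

6


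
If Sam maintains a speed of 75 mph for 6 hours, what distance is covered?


Use the formula: distance = speed x time
Speed = 75 mph, Time = 6 hours
75 x 6 = 450 miles

450 miles


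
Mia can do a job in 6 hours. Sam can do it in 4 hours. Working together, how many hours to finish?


Mia's rate: 1/6 of the job per hour
Sam's rate: 1/4 of the job per hour
Combined rate: 1/6 + 1/4 = 5/12 per hour
Time = 1 / (5/12) = 12/5 = 2.4 hours

2.4 hours


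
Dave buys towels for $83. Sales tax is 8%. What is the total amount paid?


Calculate the tax:
8% of $83 = $6.64
Add tax to price:
$83 + $6.64 = $89.64

$89.64


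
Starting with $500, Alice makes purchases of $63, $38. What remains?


Add up expenses:
$63 + $38 = $101
Subtract from budget:
$500 - $101 = $399

$399


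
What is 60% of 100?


Convert percentage to decimal:
60% = 0.6
Multiply:
100 x 0.6 = 60

60


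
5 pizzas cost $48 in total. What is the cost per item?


Total cost: $48
Number of items: 5
Unit price: $48 / 5 = $9.60

$9.60


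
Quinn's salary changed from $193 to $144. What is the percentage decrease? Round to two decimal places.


Find the absolute change:
|144 - 193| = 49
Divide by original and multiply by 100:
49 / 193 x 100 = 25.3886...% ≈ 25.39%

25.39%


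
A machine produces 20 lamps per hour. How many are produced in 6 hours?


Production rate: 20 lamps per hour
Time: 6 hours
Total: 20 x 6 = 120 lamps

120 lamps


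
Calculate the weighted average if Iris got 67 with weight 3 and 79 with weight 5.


Weighted sum:
3 x 67 + 5 x 79 = 596
Total weight:
3 + 5 = 8
Weighted average:
596 / 8 = 74.5

74.5


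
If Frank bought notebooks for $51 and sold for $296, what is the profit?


Selling price = $296
Cost price = $51
Profit = selling price - cost price:
Profit = $296 - $51 = $245

$245


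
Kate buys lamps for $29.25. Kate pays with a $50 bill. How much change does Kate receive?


Start with the amount paid:
$50
Subtract the price:
$50 - $29.25 = $20.75

$20.75


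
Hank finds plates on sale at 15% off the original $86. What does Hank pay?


Calculate the discount amount:
15% of $86 = $12.90
Subtract from original:
$86 - $12.90 = $73.10

$73.10


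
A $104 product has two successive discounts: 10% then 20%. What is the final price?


First discount:
10% of $104 = $10.40
Price after first discount:
$104 - $10.40 = $93.60
Second discount:
20% of $93.60 = $18.72
Final price:
$93.60 - $18.72 = $74.88

$74.88


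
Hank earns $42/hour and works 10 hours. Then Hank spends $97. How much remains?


Calculate earnings:
10 x $42 = $420
Subtract spending:
$420 - $97 = $323

$323


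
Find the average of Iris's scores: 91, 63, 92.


Add the scores:
91 + 63 + 92 = 246
Divide by the number of tests:
246 / 3 = 82

82


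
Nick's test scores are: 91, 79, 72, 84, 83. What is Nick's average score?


Add the scores:
91 + 79 + 72 + 84 + 83 = 409
Divide by the number of tests:
409 / 5 = 81.8

81.8


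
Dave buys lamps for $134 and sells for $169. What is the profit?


Selling price = $169
Cost price = $134
Profit = selling price - cost price:
Profit = $169 - $134 = $35

$35


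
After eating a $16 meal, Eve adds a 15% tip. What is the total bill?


Calculate the tip:
15% of $16 = $2.40
Add tip to meal cost:
$16 + $2.40 = $18.40

$18.40


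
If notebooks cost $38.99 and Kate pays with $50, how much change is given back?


Start with the amount paid:
$50
Subtract the price:
$50 - $38.99 = $11.01

$11.01


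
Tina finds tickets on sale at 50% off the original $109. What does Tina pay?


Calculate the discount amount:
50% of $109 = $54.50
Subtract from original:
$109 - $54.50 = $54.50

$54.50


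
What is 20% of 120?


Convert percentage to decimal:
20% = 0.2
Multiply:
120 x 0.2 = 24

24


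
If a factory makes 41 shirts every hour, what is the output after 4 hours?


Production rate: 41 shirts per hour
Time: 4 hours
Total: 41 x 4 = 164 shirts

164 shirts


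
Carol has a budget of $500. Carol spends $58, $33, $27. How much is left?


Add up expenses:
$58 + $33 + $27 = $118
Subtract from budget:
$500 - $118 = $382

$382


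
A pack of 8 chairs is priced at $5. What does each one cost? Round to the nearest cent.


Total cost: $5
Number of items: 8
Unit price: $5 / 8 = $0.625 ≈ $0.63

$0.63


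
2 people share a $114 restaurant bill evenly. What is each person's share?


Total bill: $114
Number of people: 2
Each pays: $114 / 2 = $57

$57


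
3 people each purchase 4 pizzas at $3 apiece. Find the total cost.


Cost per person:
4 x $3 = $12
Group total:
3 x $12 = $36

$36


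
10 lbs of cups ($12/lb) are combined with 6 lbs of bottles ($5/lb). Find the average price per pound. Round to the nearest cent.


Cost of cups:
10 x $12 = $120
Cost of bottles:
6 x $5 = $30
Total cost: $120 + $30 = $150
Total weight: 16 lbs
Average: $150 / 16 = $9.375 ≈ $9.38/lb

$9.38/lb


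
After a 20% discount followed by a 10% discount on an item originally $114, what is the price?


First discount:
20% of $114 = $22.80
Price after first discount:
$114 - $22.80 = $91.20
Second discount:
10% of $91.20 = $9.12
Final price:
$91.20 - $9.12 = $82.08

$82.08


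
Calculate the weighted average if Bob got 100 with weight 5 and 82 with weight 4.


Weighted sum:
5 x 100 + 4 x 82 = 828
Total weight:
5 + 4 = 9
Weighted average:
828 / 9 = 92

92


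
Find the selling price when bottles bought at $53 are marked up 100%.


Calculate the markup amount:
100% of $53 = $53
Add to cost:
$53 + $53 = $106

$106


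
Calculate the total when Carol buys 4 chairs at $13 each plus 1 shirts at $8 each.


Cost of chairs:
4 x $13 = $52
Cost of shirts:
1 x $8 = $8
Add both:
$52 + $8 = $60

$60


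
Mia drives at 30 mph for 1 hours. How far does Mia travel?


Use the formula: distance = speed x time
Speed = 30 mph, Time = 1 hours
30 x 1 = 30 miles

30 miles


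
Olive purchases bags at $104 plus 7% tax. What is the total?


Calculate the tax:
7% of $104 = $7.28
Add tax to price:
$104 + $7.28 = $111.28

$111.28


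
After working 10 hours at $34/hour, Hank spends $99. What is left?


Calculate earnings:
10 x $34 = $340
Subtract spending:
$340 - $99 = $241

$241


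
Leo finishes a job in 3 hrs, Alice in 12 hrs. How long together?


Leo's rate: 1/3 of the job per hour
Alice's rate: 1/12 of the job per hour
Combined rate: 1/3 + 1/12 = 5/12 per hour
Time = 1 / (5/12) = 12/5 = 2.4 hours

2.4 hours


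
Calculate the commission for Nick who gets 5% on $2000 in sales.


Convert rate to decimal:
5% = 0.05
Multiply by sales:
$2000 x 0.05 = $100

$100


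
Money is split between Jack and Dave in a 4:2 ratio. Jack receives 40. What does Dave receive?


Find the multiplier:
40 / 4 = 10
Apply to Dave's share:
2 x 10 = 20

20


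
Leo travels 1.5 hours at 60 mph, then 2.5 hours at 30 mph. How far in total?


Leg 1 distance:
60 x 1.5 = 90 miles
Leg 2 distance:
30 x 2.5 = 75 miles
Total distance:
90 + 75 = 165 miles

165 miles


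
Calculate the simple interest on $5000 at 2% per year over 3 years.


Use the formula I = P x R x T / 100
P x R x T = 5000 x 2 x 3 = 30000
I = 30000 / 100 = $300

$300


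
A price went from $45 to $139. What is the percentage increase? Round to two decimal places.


Find the absolute change:
|139 - 45| = 94
Divide by original and multiply by 100:
94 / 45 x 100 = 208.8888...% ≈ 208.89%

208.89%


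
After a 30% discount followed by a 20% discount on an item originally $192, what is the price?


First discount:
30% of $192 = $57.60
Price after first discount:
$192 - $57.60 = $134.40
Second discount:
20% of $134.40 = $26.88
Final price:
$134.40 - $26.88 = $107.52

$107.52


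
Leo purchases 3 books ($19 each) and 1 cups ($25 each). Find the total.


Cost of books:
3 x $19 = $57
Cost of cups:
1 x $25 = $25
Add both:
$57 + $25 = $82

$82


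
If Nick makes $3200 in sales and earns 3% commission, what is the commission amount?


Convert rate to decimal:
3% = 0.03
Multiply by sales:
$3200 x 0.03 = $96

$96


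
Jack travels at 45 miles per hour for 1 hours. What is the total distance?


Use the formula: distance = speed x time
Speed = 45 mph, Time = 1 hours
45 x 1 = 45 miles

45 miles


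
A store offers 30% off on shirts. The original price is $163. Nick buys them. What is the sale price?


Calculate the discount amount:
30% of $163 = $48.90
Subtract from original:
$163 - $48.90 = $114.10

$114.10


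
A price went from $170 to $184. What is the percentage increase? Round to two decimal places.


Find the absolute change:
|184 - 170| = 14
Divide by original and multiply by 100:
14 / 170 x 100 = 8.2352...% ≈ 8.24%

8.24%


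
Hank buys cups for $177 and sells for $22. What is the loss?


Selling price = $22
Cost price = $177
Loss = cost price - selling price:
Loss = $177 - $22 = $155

$155


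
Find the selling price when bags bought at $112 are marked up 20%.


Calculate the markup amount:
20% of $112 = $22.40
Add to cost:
$112 + $22.40 = $134.40

$134.40


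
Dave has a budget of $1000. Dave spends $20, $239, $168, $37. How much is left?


Add up expenses:
$20 + $239 + $168 + $37 = $464
Subtract from budget:
$1000 - $464 = $536

$536


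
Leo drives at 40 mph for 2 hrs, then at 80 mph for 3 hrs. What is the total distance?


Leg 1 distance:
40 x 2 = 80 miles
Leg 2 distance:
80 x 3 = 240 miles
Total distance:
80 + 240 = 320 miles

320 miles


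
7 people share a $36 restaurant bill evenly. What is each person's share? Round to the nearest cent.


Total bill: $36
Number of people: 7
Each pays: $36 / 7 = $5.1428... ≈ $5.14

$5.14


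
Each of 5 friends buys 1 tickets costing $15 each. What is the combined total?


Cost per person:
1 x $15 = $15
Group total:
5 x $15 = $75

$75


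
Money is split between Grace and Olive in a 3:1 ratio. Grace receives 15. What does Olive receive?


Find the multiplier:
15 / 3 = 5
Apply to Olive's share:
1 x 5 = 5

5


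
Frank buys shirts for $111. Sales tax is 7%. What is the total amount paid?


Calculate the tax:
7% of $111 = $7.77
Add tax to price:
$111 + $7.77 = $118.77

$118.77


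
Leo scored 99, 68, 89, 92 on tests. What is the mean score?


Add the scores:
99 + 68 + 89 + 92 = 348
Divide by the number of tests:
348 / 4 = 87

87


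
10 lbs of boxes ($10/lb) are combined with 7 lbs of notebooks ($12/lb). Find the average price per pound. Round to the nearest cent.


Cost of boxes:
10 x $10 = $100
Cost of notebooks:
7 x $12 = $84
Total cost: $100 + $84 = $184
Total weight: 17 lbs
Average: $184 / 17 = $10.8235... ≈ $10.82/lb

$10.82/lb


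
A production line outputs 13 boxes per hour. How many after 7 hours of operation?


Production rate: 13 boxes per hour
Time: 7 hours
Total: 13 x 7 = 91 boxes

91 boxes


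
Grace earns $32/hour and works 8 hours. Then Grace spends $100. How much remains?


Calculate earnings:
8 x $32 = $256
Subtract spending:
$256 - $100 = $156

$156


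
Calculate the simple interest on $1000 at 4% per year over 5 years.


Use the formula I = P x R x T / 100
P x R x T = 1000 x 4 x 5 = 20000
I = 20000 / 100 = $200

$200


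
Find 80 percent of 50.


Convert percentage to decimal:
80% = 0.8
Multiply:
50 x 0.8 = 40

40


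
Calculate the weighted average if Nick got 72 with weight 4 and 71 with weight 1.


Weighted sum:
4 x 72 + 1 x 71 = 359
Total weight:
4 + 1 = 5
Weighted average:
359 / 5 = 71.8

71.8


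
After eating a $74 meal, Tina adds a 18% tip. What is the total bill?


Calculate the tip:
18% of $74 = $13.32
Add tip to meal cost:
$74 + $13.32 = $87.32

$87.32


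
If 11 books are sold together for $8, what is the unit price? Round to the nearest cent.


Total cost: $8
Number of items: 11
Unit price: $8 / 11 = $0.7272... ≈ $0.73

$0.73


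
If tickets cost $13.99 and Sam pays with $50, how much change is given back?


Start with the amount paid:
$50
Subtract the price:
$50 - $13.99 = $36.01

$36.01


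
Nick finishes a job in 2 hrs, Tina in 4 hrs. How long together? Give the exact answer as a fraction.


Nick's rate: 1/2 of the job per hour
Tina's rate: 1/4 of the job per hour
Combined rate: 1/2 + 1/4 = 3/4 per hour
Time = 1 / (3/4) = 4/3 hours (≈ 1.33 hours)

4/3 hours


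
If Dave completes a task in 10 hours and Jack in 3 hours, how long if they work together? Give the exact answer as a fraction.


Dave's rate: 1/10 of the job per hour
Jack's rate: 1/3 of the job per hour
Combined rate: 1/10 + 1/3 = 13/30 per hour
Time = 1 / (13/30) = 30/13 hours (≈ 2.31 hours)

30/13 hours


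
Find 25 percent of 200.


Convert percentage to decimal:
25% = 0.25
Multiply:
200 x 0.25 = 50

50


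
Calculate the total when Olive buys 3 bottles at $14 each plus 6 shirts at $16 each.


Cost of bottles:
3 x $14 = $42
Cost of shirts:
6 x $16 = $96
Add both:
$42 + $96 = $138

$138


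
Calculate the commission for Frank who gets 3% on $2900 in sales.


Convert rate to decimal:
3% = 0.03
Multiply by sales:
$2900 x 0.03 = $87

$87


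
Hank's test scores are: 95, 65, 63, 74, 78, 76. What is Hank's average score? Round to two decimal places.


Add the scores:
95 + 65 + 63 + 74 + 78 + 76 = 451
Divide by the number of tests:
451 / 6 = 75.1666... ≈ 75.17

75.17


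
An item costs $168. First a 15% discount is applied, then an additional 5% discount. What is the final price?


First discount:
15% of $168 = $25.20
Price after first discount:
$168 - $25.20 = $142.80
Second discount:
5% of $142.80 = $7.14
Final price:
$142.80 - $7.14 = $135.66

$135.66


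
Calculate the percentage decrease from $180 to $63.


Find the absolute change:
|63 - 180| = 117
Divide by original and multiply by 100:
117 / 180 x 100 = 65%

65%


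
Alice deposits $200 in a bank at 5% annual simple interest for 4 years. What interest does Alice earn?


Use the formula I = P x R x T / 100
P x R x T = 200 x 5 x 4 = 4000
I = 4000 / 100 = $40

$40


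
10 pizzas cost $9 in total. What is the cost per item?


Total cost: $9
Number of items: 10
Unit price: $9 / 10 = $0.90

$0.90


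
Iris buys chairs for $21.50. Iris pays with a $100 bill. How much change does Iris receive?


Start with the amount paid:
$100
Subtract the price:
$100 - $21.50 = $78.50

$78.50


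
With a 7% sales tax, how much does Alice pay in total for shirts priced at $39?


Calculate the tax:
7% of $39 = $2.73
Add tax to price:
$39 + $2.73 = $41.73

$41.73


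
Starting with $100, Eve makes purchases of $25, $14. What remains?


Add up expenses:
$25 + $14 = $39
Subtract from budget:
$100 - $39 = $61

$61


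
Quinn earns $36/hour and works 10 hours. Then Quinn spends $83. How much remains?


Calculate earnings:
10 x $36 = $360
Subtract spending:
$360 - $83 = $277

$277


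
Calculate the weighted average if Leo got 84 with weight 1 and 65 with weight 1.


Weighted sum:
1 x 84 + 1 x 65 = 149
Total weight:
1 + 1 = 2
Weighted average:
149 / 2 = 74.5

74.5


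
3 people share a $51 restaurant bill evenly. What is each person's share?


Total bill: $51
Number of people: 3
Each pays: $51 / 3 = $17

$17


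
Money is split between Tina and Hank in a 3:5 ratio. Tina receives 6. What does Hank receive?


Find the multiplier:
6 / 3 = 2
Apply to Hank's share:
5 x 2 = 10

10


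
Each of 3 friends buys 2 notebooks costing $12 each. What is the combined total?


Cost per person:
2 x $12 = $24
Group total:
3 x $24 = $72

$72


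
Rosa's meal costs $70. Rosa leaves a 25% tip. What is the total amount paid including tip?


Calculate the tip:
25% of $70 = $17.50
Add tip to meal cost:
$70 + $17.50 = $87.50

$87.50


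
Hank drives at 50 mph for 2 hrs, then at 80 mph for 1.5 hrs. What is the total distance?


Leg 1 distance:
50 x 2 = 100 miles
Leg 2 distance:
80 x 1.5 = 120 miles
Total distance:
100 + 120 = 220 miles

220 miles


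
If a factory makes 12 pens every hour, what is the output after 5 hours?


Production rate: 12 pens per hour
Time: 5 hours
Total: 12 x 5 = 60 pens

60 pens


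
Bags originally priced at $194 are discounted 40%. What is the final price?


Calculate the discount amount:
40% of $194 = $77.60
Subtract from original:
$194 - $77.60 = $116.40

$116.40


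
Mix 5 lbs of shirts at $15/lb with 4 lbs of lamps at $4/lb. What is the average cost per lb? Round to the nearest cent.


Cost of shirts:
5 x $15 = $75
Cost of lamps:
4 x $4 = $16
Total cost: $75 + $16 = $91
Total weight: 9 lbs
Average: $91 / 9 = $10.1111... ≈ $10.11/lb

$10.11/lb


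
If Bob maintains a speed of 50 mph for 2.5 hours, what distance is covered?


Use the formula: distance = speed x time
Speed = 50 mph, Time = 2.5 hours
50 x 2.5 = 125 miles

125 miles


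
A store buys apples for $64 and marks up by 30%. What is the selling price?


Calculate the markup amount:
30% of $64 = $19.20
Add to cost:
$64 + $19.20 = $83.20

$83.20


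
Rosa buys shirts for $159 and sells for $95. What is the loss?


Selling price = $95
Cost price = $159
Loss = cost price - selling price:
Loss = $159 - $95 = $64

$64


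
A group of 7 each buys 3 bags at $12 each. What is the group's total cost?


Cost per person:
3 x $12 = $36
Group total:
7 x $36 = $252

$252


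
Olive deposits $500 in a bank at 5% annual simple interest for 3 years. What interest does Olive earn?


Use the formula I = P x R x T / 100
P x R x T = 500 x 5 x 3 = 7500
I = 7500 / 100 = $75

$75


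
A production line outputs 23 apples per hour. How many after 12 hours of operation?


Production rate: 23 apples per hour
Time: 12 hours
Total: 23 x 12 = 276 apples

276 apples


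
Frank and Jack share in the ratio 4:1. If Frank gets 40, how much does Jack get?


Find the multiplier:
40 / 4 = 10
Apply to Jack's share:
1 x 10 = 10

10


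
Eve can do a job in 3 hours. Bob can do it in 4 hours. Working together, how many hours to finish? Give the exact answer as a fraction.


Eve's rate: 1/3 of the job per hour
Bob's rate: 1/4 of the job per hour
Combined rate: 1/3 + 1/4 = 7/12 per hour
Time = 1 / (7/12) = 12/7 hours (≈ 1.71 hours)

12/7 hours


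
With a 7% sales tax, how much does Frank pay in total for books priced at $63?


Calculate the tax:
7% of $63 = $4.41
Add tax to price:
$63 + $4.41 = $67.41

$67.41


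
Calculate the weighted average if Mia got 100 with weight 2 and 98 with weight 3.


Weighted sum:
2 x 100 + 3 x 98 = 494
Total weight:
2 + 3 = 5
Weighted average:
494 / 5 = 98.8

98.8


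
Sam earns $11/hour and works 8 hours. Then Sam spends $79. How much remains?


Calculate earnings:
8 x $11 = $88
Subtract spending:
$88 - $79 = $9

$9


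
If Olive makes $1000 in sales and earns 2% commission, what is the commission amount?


Convert rate to decimal:
2% = 0.02
Multiply by sales:
$1000 x 0.02 = $20

$20


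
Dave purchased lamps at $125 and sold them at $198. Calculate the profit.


Selling price = $198
Cost price = $125
Profit = selling price - cost price:
Profit = $198 - $125 = $73

$73


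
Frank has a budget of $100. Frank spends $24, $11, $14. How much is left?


Add up expenses:
$24 + $11 + $14 = $49
Subtract from budget:
$100 - $49 = $51

$51


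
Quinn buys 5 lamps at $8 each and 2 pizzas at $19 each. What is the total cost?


Cost of lamps:
5 x $8 = $40
Cost of pizzas:
2 x $19 = $38
Add both:
$40 + $38 = $78

$78


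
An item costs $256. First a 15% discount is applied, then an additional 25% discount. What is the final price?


First discount:
15% of $256 = $38.40
Price after first discount:
$256 - $38.40 = $217.60
Second discount:
25% of $217.60 = $54.40
Final price:
$217.60 - $54.40 = $163.20

$163.20


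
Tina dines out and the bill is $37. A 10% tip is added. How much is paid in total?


Calculate the tip:
10% of $37 = $3.70
Add tip to meal cost:
$37 + $3.70 = $40.70

$40.70


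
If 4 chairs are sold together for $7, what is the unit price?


Total cost: $7
Number of items: 4
Unit price: $7 / 4 = $1.75

$1.75


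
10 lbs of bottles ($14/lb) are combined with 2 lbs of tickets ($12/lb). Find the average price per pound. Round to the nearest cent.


Cost of bottles:
10 x $14 = $140
Cost of tickets:
2 x $12 = $24
Total cost: $140 + $24 = $164
Total weight: 12 lbs
Average: $164 / 12 = $13.6666... ≈ $13.67/lb

$13.67/lb


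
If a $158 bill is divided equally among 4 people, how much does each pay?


Total bill: $158
Number of people: 4
Each pays: $158 / 4 = $39.50

$39.50


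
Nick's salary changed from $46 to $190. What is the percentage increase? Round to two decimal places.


Find the absolute change:
|190 - 46| = 144
Divide by original and multiply by 100:
144 / 46 x 100 = 313.0434...% ≈ 313.04%

313.04%


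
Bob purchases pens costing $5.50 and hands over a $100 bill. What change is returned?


Start with the amount paid:
$100
Subtract the price:
$100 - $5.50 = $94.50

$94.50


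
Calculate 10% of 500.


Convert percentage to decimal:
10% = 0.1
Multiply:
500 x 0.1 = 50

50


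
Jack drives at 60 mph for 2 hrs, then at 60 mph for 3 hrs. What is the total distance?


Leg 1 distance:
60 x 2 = 120 miles
Leg 2 distance:
60 x 3 = 180 miles
Total distance:
120 + 180 = 300 miles

300 miles


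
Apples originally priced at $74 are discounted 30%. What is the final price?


Calculate the discount amount:
30% of $74 = $22.20
Subtract from original:
$74 - $22.20 = $51.80

$51.80


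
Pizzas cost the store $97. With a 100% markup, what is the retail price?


Calculate the markup amount:
100% of $97 = $97
Add to cost:
$97 + $97 = $194

$194


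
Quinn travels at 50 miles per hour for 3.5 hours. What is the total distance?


Use the formula: distance = speed x time
Speed = 50 mph, Time = 3.5 hours
50 x 3.5 = 175 miles

175 miles


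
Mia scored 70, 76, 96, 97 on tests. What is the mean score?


Add the scores:
70 + 76 + 96 + 97 = 339
Divide by the number of tests:
339 / 4 = 84.75

84.75


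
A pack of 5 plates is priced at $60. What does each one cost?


Total cost: $60
Number of items: 5
Unit price: $60 / 5 = $12

$12


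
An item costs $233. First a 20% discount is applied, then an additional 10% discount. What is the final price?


First discount:
20% of $233 = $46.60
Price after first discount:
$233 - $46.60 = $186.40
Second discount:
10% of $186.40 = $18.64
Final price:
$186.40 - $18.64 = $167.76

$167.76


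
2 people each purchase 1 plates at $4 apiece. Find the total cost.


Cost per person:
1 x $4 = $4
Group total:
2 x $4 = $8

$8


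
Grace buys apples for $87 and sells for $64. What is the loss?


Selling price = $64
Cost price = $87
Loss = cost price - selling price:
Loss = $87 - $64 = $23

$23


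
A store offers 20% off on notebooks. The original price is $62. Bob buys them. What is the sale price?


Calculate the discount amount:
20% of $62 = $12.40
Subtract from original:
$62 - $12.40 = $49.60

$49.60


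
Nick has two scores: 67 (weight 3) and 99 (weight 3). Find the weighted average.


Weighted sum:
3 x 67 + 3 x 99 = 498
Total weight:
3 + 3 = 6
Weighted average:
498 / 6 = 83

83


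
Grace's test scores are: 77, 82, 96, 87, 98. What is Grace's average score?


Add the scores:
77 + 82 + 96 + 87 + 98 = 440
Divide by the number of tests:
440 / 5 = 88

88


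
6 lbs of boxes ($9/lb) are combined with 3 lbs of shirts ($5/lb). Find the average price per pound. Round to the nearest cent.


Cost of boxes:
6 x $9 = $54
Cost of shirts:
3 x $5 = $15
Total cost: $54 + $15 = $69
Total weight: 9 lbs
Average: $69 / 9 = $7.6666... ≈ $7.67/lb

$7.67/lb


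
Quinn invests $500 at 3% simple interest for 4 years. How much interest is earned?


Use the formula I = P x R x T / 100
P x R x T = 500 x 3 x 4 = 6000
I = 6000 / 100 = $60

$60


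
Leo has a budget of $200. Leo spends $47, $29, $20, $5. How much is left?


Add up expenses:
$47 + $29 + $20 + $5 = $101
Subtract from budget:
$200 - $101 = $99

$99


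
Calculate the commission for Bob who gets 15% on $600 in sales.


Convert rate to decimal:
15% = 0.15
Multiply by sales:
$600 x 0.15 = $90

$90


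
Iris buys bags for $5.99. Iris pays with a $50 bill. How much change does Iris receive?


Start with the amount paid:
$50
Subtract the price:
$50 - $5.99 = $44.01

$44.01


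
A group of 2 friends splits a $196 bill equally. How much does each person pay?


Total bill: $196
Number of people: 2
Each pays: $196 / 2 = $98

$98


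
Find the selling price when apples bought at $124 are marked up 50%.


Calculate the markup amount:
50% of $124 = $62
Add to cost:
$124 + $62 = $186

$186


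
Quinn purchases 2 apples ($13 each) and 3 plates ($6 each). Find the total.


Cost of apples:
2 x $13 = $26
Cost of plates:
3 x $6 = $18
Add both:
$26 + $18 = $44

$44


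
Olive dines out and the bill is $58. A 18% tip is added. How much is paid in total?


Calculate the tip:
18% of $58 = $10.44
Add tip to meal cost:
$58 + $10.44 = $68.44

$68.44


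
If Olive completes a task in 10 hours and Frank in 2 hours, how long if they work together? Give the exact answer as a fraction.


Olive's rate: 1/10 of the job per hour
Frank's rate: 1/2 of the job per hour
Combined rate: 1/10 + 1/2 = 3/5 per hour
Time = 1 / (3/5) = 5/3 hours (≈ 1.67 hours)

5/3 hours


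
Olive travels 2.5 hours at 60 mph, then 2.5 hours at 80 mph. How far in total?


Leg 1 distance:
60 x 2.5 = 150 miles
Leg 2 distance:
80 x 2.5 = 200 miles
Total distance:
150 + 200 = 350 miles

350 miles


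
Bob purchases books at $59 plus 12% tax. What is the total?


Calculate the tax:
12% of $59 = $7.08
Add tax to price:
$59 + $7.08 = $66.08

$66.08


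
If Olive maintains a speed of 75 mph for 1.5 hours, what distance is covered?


Use the formula: distance = speed x time
Speed = 75 mph, Time = 1.5 hours
75 x 1.5 = 112.5 miles

112.5 miles


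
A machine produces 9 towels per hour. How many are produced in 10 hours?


Production rate: 9 towels per hour
Time: 10 hours
Total: 9 x 10 = 90 towels

90 towels


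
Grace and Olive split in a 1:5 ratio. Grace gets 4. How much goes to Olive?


Find the multiplier:
4 / 1 = 4
Apply to Olive's share:
5 x 4 = 20

20
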